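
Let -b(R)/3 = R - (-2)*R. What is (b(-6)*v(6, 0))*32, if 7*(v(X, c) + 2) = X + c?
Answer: -13824/7 ≈ -1974.9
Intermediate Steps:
v(X, c) = -2 + X/7 + c/7 (v(X, c) = -2 + (X + c)/7 = -2 + (X/7 + c/7) = -2 + X/7 + c/7)
b(R) = -9*R (b(R) = -3*(R - (-2)*R) = -3*(R + 2*R) = -9*R)
(b(-6)*v(6, 0))*32 = ((-9*(-6))*(-2 + (1/7)*6 + (1/7)*0))*32 = (54*(-2 + 6/7 + 0))*32 = (54*(-8/7))*32 = -432/7*32 = -13824/7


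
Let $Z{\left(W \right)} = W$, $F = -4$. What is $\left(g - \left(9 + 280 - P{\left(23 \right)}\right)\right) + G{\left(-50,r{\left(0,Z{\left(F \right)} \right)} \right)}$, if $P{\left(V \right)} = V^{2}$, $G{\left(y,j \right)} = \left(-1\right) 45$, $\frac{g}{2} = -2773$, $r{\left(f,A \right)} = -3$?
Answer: $-5351$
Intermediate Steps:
$g = -5546$ ($g = 2 \left(-2773\right) = -5546$)
$G{\left(y,j \right)} = -45$
$\left(g - \left(9 + 280 - P{\left(23 \right)}\right)\right) + G{\left(-50,r{\left(0,Z{\left(F \right)} \right)} \right)} = \left(-5546 - \left(9 - 529 + 280\right)\right) - 45 = \left(-5546 + \left(529 - \left(9 + 280\right)\right)\right) - 45 = \left(-5546 + \left(529 - 289\right)\right) - 45 = \left(-5546 + 240\right) - 45 = -5306 - 45 = -5351$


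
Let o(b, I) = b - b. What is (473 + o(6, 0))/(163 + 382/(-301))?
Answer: 142373/48681 ≈ 2.9246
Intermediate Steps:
o(b, I) = 0
(473 + o(6, 0))/(163 + 382/(-301)) = (473 + 0)/(163 + 382/(-301)) = 473/(163 + 382*(-1/301)) = 473/(163 - 382/301) = 473/(48681/301) = 473*(301/48681) = 142373/48681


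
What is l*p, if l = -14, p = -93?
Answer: 1302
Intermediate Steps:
l*p = -14*(-93) = 1302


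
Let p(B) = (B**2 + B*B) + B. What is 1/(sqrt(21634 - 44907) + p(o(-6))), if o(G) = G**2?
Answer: 2628/6929657 - 37*I*sqrt(17)/6929657 ≈ 0.00037924 - 2.2015e-5*I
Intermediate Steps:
p(B) = B + 2*B**2 (p(B) = (B**2 + B**2) + B = 2*B**2 + B = B + 2*B**2)
1/(sqrt(21634 - 44907) + p(o(-6))) = 1/(sqrt(21634 - 44907) + (-6)**2*(1 + 2*(-6)**2)) = 1/(sqrt(-23273) + 36*(1 + 2*36)) = 1/(37*I*sqrt(17) + 36*(1 + 72)) = 1/(37*I*sqrt(17) + 36*73) = 1/(37*I*sqrt(17) + 2628) = 1/(2628 + 37*I*sqrt(17))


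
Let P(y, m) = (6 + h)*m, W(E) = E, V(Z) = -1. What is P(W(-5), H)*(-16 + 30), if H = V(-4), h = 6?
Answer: -168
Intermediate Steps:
H = -1
P(y, m) = 12*m (P(y, m) = (6 + 6)*m = 12*m)
P(W(-5), H)*(-16 + 30) = (12*(-1))*(-16 + 30) = -12*14 = -168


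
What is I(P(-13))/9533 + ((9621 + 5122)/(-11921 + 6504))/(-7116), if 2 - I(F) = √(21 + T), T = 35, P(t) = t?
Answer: 217639763/367472097276 - 2*√14/9533 ≈ -0.00019273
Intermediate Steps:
I(F) = 2 - 2*√14 (I(F) = 2 - √(21 + 35) = 2 - √56 = 2 - 2*√14)
I(P(-13))/9533 + ((9621 + 5122)/(-11921 + 6504))/(-7116) = (2 - 2*√14)/9533 + ((9621 + 5122)/(-11921 + 6504))/(-7116) = (2 - 2*√14)*(1/9533) + (14743/(-5417))*(-1/7116) = (2/9533 - 2*√14/9533) + (14743*(-1/5417))*(-1/7116) = (2/9533 - 2*√14/9533) - 14743/5417*(-1/7116) = (2/9533 - 2*√14/9533) + 14743/38547372 = 217639763/367472097276 - 2*√14/9533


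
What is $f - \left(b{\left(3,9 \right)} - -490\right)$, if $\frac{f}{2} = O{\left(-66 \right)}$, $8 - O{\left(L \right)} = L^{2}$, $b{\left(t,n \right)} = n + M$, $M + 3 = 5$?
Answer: $-9197$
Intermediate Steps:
$M = 2$ ($M = -3 + 5 = 2$)
$b{\left(t,n \right)} = 2 + n$ ($b{\left(t,n \right)} = n + 2 = 2 + n$)
$O{\left(L \right)} = 8 - L^{2}$
$f = -8696$ ($f = 2 \left(8 - \left(-66\right)^{2}\right) = 2 \left(8 - 4356\right) = 2 \left(-4348\right) = -8696$)
$f - \left(b{\left(3,9 \right)} - -490\right) = -8696 - \left(\left(2 + 9\right) - -490\right) = -8696 - \left(11 + 490\right) = -8696 - 501 = -9197$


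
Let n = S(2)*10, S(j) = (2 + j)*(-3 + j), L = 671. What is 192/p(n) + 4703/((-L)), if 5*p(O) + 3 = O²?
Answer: -6866531/1071587 ≈ -6.4078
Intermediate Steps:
S(j) = (-3 + j)*(2 + j)
n = -40 (n = (-6 + 2² - 1*2)*10 = (-6 + 4 - 2)*10 = -4*10 = -40)
p(O) = -⅗ + O²/5
192/p(n) + 4703/((-L)) = 192/(-⅗ + (⅕)*(-40)²) + 4703/((-1*671)) = 192/(-⅗ + (⅕)*1600) + 4703/(-671) = 192/(-⅗ + 320) + 4703*(-1/671) = 192/(1597/5) - 4703/671 = 192*(5/1597) - 4703/671 = 960/1597 - 4703/671 = -6866531/1071587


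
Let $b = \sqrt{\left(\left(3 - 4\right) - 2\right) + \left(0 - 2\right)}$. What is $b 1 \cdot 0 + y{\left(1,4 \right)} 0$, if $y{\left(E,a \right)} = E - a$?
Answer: $0$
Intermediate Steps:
$b = i \sqrt{5}$ ($b = \sqrt{\left(-1 - 2\right) + \left(0 - 2\right)} = \sqrt{-3 - 2} = \sqrt{-5} = i \sqrt{5} \approx 2.2361 i$)
$b 1 \cdot 0 + y{\left(1,4 \right)} 0 = i \sqrt{5} \cdot 1 \cdot 0 + \left(1 - 4\right) 0 = i \sqrt{5} \cdot 0 + \left(1 - 4\right) 0 = 0 - 0 = 0 + 0 = 0$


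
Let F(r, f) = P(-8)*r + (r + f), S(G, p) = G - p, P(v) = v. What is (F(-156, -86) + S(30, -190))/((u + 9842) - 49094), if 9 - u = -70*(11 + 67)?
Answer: -1226/33783 ≈ -0.036290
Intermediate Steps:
u = 5469 (u = 9 - (-70)*(11 + 67) = 9 - (-70)*78 = 9 - 1*(-5460) = 9 + 5460 = 5469)
F(r, f) = f - 7*r (F(r, f) = -8*r + (r + f) = -8*r + (f + r) = f - 7*r)
(F(-156, -86) + S(30, -190))/((u + 9842) - 49094) = ((-86 - 7*(-156)) + (30 - 1*(-190)))/((5469 + 9842) - 49094) = ((-86 + 1092) + (30 + 190))/(15311 - 49094) = (1006 + 220)/(-33783) = 1226*(-1/33783) = -1226/33783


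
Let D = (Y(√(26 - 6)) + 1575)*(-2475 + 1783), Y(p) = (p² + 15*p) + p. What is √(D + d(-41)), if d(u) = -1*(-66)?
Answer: √(-1103674 - 22144*√5) ≈ 1073.9*I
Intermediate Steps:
d(u) = 66
Y(p) = p² + 16*p
D = -1089900 - 1384*√5*(16 + 2*√5) (D = (√(26 - 6)*(16 + √(26 - 6)) + 1575)*(-2475 + 1783) = (√20*(16 + √20) + 1575)*(-692) = ((2*√5)*(16 + 2*√5) + 1575)*(-692) = (2*√5*(16 + 2*√5) + 1575)*(-692) = (1575 + 2*√5*(16 + 2*√5))*(-692) = -1089900 - 1384*√5*(16 + 2*√5) ≈ -1.1533e+6)
√(D + d(-41)) = √((-1103740 - 22144*√5) + 66) = √(-1103674 - 22144*√5)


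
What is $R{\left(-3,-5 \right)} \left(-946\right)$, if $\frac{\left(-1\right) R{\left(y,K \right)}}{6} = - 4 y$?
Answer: $68112$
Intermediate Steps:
$R{\left(y,K \right)} = 24 y$ ($R{\left(y,K \right)} = - 6 \left(- 4 y\right) = 24 y$)
$R{\left(-3,-5 \right)} \left(-946\right) = 24 \left(-3\right) \left(-946\right) = \left(-72\right) \left(-946\right) = 68112$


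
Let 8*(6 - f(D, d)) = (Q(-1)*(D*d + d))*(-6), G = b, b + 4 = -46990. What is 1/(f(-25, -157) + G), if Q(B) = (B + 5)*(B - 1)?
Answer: -1/69596 ≈ -1.4369e-5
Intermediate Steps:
b = -46994 (b = -4 - 46990 = -46994)
G = -46994
Q(B) = (-1 + B)*(5 + B) (Q(B) = (5 + B)*(-1 + B) = (-1 + B)*(5 + B))
f(D, d) = 6 - 6*d - 6*D*d (f(D, d) = 6 - (-5 + (-1)² + 4*(-1))*(D*d + d)*(-6)/8 = 6 - (-5 + 1 - 4)*(d + D*d)*(-6)/8 = 6 - (-8*(d + D*d))*(-6)/8 = 6 - (-8*d - 8*D*d)*(-6)/8 = 6 - (48*d + 48*D*d)/8 = 6 + (-6*d - 6*D*d) = 6 - 6*d - 6*D*d)
1/(f(-25, -157) + G) = 1/((6 - 6*(-157) - 6*(-25)*(-157)) - 46994) = 1/((6 + 942 - 23550) - 46994) = 1/(-22602 - 46994) = 1/(-69596) = -1/69596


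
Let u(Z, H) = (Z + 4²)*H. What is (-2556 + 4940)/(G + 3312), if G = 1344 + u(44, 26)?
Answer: 298/777 ≈ 0.38353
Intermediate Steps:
u(Z, H) = H*(16 + Z) (u(Z, H) = (Z + 16)*H = (16 + Z)*H = H*(16 + Z))
G = 2904 (G = 1344 + 26*(16 + 44) = 1344 + 26*60 = 1344 + 1560 = 2904)
(-2556 + 4940)/(G + 3312) = (-2556 + 4940)/(2904 + 3312) = 2384/6216 = 2384*(1/6216) = 298/777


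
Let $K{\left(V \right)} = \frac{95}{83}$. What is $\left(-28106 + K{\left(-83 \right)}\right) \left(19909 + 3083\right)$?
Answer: $- \frac{53633507376}{83} \approx -6.4619 \cdot 10^{8}$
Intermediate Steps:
$K{\left(V \right)} = \frac{95}{83}$ ($K{\left(V \right)} = 95 \cdot \frac{1}{83} = \frac{95}{83}$)
$\left(-28106 + K{\left(-83 \right)}\right) \left(19909 + 3083\right) = \left(-28106 + \frac{95}{83}\right) \left(19909 + 3083\right) = \left(- \frac{2332703}{83}\right) 22992 = - \frac{53633507376}{83}$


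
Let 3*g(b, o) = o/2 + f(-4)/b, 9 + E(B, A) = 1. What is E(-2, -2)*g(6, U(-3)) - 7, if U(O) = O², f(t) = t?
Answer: -155/9 ≈ -17.222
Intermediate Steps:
E(B, A) = -8 (E(B, A) = -9 + 1 = -8)
g(b, o) = -4/(3*b) + o/6 (g(b, o) = (o/2 - 4/b)/3 = -4/(3*b) + o/6)
E(-2, -2)*g(6, U(-3)) - 7 = -4*(-8 + 6*(-3)²)/(3*6) - 7 = -4*(-8 + 6*9)/(3*6) - 7 = -4*(-8 + 54)/(3*6) - 7 = -4*46/(3*6) - 7 = -8*23/18 - 7 = -92/9 - 7 = -155/9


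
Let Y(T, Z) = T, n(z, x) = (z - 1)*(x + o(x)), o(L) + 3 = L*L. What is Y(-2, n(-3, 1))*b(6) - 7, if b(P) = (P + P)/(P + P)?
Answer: -9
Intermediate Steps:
o(L) = -3 + L² (o(L) = -3 + L*L = -3 + L²)
n(z, x) = (-1 + z)*(-3 + x + x²) (n(z, x) = (z - 1)*(x + (-3 + x²)) = (-1 + z)*(-3 + x + x²))
b(P) = 1 (b(P) = (2*P)/((2*P)) = (2*P)*(1/(2*P)) = 1)
Y(-2, n(-3, 1))*b(6) - 7 = -2*1 - 7 = -2 - 7 = -9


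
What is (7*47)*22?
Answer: 7238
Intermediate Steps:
(7*47)*22 = 329*22 = 7238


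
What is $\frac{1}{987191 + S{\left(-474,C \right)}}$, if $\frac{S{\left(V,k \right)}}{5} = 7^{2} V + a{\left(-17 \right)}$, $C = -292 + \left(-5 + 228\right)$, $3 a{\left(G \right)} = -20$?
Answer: $\frac{3}{2613083} \approx 1.1481 \cdot 10^{-6}$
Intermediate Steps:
$a{\left(G \right)} = - \frac{20}{3}$ ($a{\left(G \right)} = \frac{1}{3} \left(-20\right) = - \frac{20}{3}$)
$C = -69$ ($C = -292 + 223 = -69$)
$S{\left(V,k \right)} = - \frac{100}{3} + 245 V$ ($S{\left(V,k \right)} = 5 \left(7^{2} V - \frac{20}{3}\right) = 5 \left(49 V - \frac{20}{3}\right) = 5 \left(- \frac{20}{3} + 49 V\right) = - \frac{100}{3} + 245 V$)
$\frac{1}{987191 + S{\left(-474,C \right)}} = \frac{1}{987191 + \left(- \frac{100}{3} + 245 \left(-474\right)\right)} = \frac{1}{987191 - \frac{348490}{3}} = \frac{1}{\frac{2613083}{3}} = \frac{3}{2613083}$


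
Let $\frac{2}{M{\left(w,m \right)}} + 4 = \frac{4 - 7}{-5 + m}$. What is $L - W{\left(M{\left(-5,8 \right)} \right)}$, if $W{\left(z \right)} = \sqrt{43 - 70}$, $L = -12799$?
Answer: $-12799 - 3 i \sqrt{3} \approx -12799.0 - 5.1962 i$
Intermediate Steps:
$M{\left(w,m \right)} = \frac{2}{-4 - \frac{3}{-5 + m}}$ ($M{\left(w,m \right)} = \frac{2}{-4 + \frac{4 - 7}{-5 + m}} = \frac{2}{-4 - \frac{3}{-5 + m}}$)
$W{\left(z \right)} = 3 i \sqrt{3}$ ($W{\left(z \right)} = \sqrt{-27} = 3 i \sqrt{3}$)
$L - W{\left(M{\left(-5,8 \right)} \right)} = -12799 - 3 i \sqrt{3}$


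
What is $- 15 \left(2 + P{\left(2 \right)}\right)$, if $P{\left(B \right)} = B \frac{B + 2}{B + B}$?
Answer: $-60$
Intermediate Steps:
$P{\left(B \right)} = 1 + \frac{B}{2}$ ($P{\left(B \right)} = B \frac{2 + B}{2 B} = 1 + \frac{B}{2}$)
$- 15 \left(2 + P{\left(2 \right)}\right) = - 15 \left(2 + \left(1 + \frac{1}{2} \cdot 2\right)\right) = - 15 \left(2 + \left(1 + 1\right)\right) = - 15 \left(2 + 2\right) = \left(-15\right) 4 = -60$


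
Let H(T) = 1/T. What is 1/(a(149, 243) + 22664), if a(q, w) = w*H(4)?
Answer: 4/90899 ≈ 4.4005e-5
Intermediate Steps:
a(q, w) = w/4
1/(a(149, 243) + 22664) = 1/((¼)*243 + 22664) = 1/(243/4 + 22664) = 1/(90899/4) = 4/90899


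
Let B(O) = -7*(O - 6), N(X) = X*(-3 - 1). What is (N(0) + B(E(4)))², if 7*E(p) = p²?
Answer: 676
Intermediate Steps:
E(p) = p²/7
N(X) = -4*X (N(X) = X*(-4) = -4*X)
B(O) = 42 - 7*O (B(O) = -7*(-6 + O) = 42 - 7*O)
(N(0) + B(E(4)))² = (-4*0 + (42 - 4²))² = (0 + (42 - 16))² = (0 + 26)² = 26² = 676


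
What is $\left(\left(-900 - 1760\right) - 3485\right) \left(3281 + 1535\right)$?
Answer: $-29594320$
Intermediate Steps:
$\left(\left(-900 - 1760\right) - 3485\right) \left(3281 + 1535\right) = \left(\left(-900 - 1760\right) - 3485\right) 4816 = \left(-2660 - 3485\right) 4816 = \left(-6145\right) 4816 = -29594320$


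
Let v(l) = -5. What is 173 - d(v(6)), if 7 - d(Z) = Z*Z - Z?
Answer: 196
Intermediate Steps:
d(Z) = 7 + Z - Z**2 (d(Z) = 7 - (Z*Z - Z) = 7 - (Z**2 - Z) = 7 + (Z - Z**2) = 7 + Z - Z**2)
173 - d(v(6)) = 173 - (7 - 5 - 1*(-5)**2) = 173 - (7 - 5 - 1*25) = 173 - (7 - 5 - 25) = 173 - 1*(-23) = 173 + 23 = 196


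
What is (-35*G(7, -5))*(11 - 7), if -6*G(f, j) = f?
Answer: 490/3 ≈ 163.33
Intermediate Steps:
G(f, j) = -f/6
(-35*G(7, -5))*(11 - 7) = (-(-35)*7/6)*(11 - 7) = -35*(-7/6)*4 = (245/6)*4 = 490/3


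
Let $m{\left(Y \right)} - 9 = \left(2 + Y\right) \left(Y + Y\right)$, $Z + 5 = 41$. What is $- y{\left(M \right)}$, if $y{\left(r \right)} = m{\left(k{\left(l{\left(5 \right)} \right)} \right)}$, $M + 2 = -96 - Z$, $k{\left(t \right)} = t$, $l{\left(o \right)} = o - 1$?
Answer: $-57$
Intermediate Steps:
$Z = 36$ ($Z = -5 + 41 = 36$)
$l{\left(o \right)} = -1 + o$
$m{\left(Y \right)} = 9 + 2 Y \left(2 + Y\right)$ ($m{\left(Y \right)} = 9 + \left(2 + Y\right) \left(Y + Y\right) = 9 + \left(2 + Y\right) 2 Y = 9 + 2 Y \left(2 + Y\right)$)
$M = -134$ ($M = -2 - 132 = -134$)
$y{\left(r \right)} = 57$ ($y{\left(r \right)} = 9 + 2 \left(-1 + 5\right)^{2} + 4 \left(-1 + 5\right) = 9 + 2 \cdot 4^{2} + 4 \cdot 4 = 9 + 2 \cdot 16 + 16 = 9 + 32 + 16 = 57$)
$- y{\left(M \right)} = \left(-1\right) 57 = -57$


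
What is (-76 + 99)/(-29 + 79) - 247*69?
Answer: -852127/50 ≈ -17043.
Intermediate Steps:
(-76 + 99)/(-29 + 79) - 247*69 = 23/50 - 17043 = -852127/50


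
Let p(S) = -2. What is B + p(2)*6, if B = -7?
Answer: -19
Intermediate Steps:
B + p(2)*6 = -7 - 2*6 = -7 - 12 = -19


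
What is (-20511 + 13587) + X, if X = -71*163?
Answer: -18497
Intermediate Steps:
X = -11573
(-20511 + 13587) + X = (-20511 + 13587) - 11573 = -6924 - 11573 = -18497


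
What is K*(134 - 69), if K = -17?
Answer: -1105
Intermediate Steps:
K*(134 - 69) = -17*(134 - 69) = -17*65 = -1105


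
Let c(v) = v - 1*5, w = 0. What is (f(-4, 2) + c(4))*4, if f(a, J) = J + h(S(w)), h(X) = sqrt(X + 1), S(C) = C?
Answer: 8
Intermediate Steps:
c(v) = -5 + v (c(v) = v - 5 = -5 + v)
h(X) = sqrt(1 + X)
f(a, J) = 1 + J (f(a, J) = J + sqrt(1 + 0) = J + sqrt(1) = J + 1 = 1 + J)
(f(-4, 2) + c(4))*4 = ((1 + 2) + (-5 + 4))*4 = (3 - 1)*4 = 2*4 = 8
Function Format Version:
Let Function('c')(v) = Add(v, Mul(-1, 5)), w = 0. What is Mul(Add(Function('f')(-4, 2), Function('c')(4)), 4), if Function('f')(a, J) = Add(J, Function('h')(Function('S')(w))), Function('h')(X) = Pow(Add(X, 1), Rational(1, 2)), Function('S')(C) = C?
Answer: 8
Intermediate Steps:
Function('c')(v) = Add(-5, v) (Function('c')(v) = Add(v, -5) = Add(-5, v))
Function('h')(X) = Pow(Add(1, X), Rational(1, 2))
Function('f')(a, J) = Add(1, J) (Function('f')(a, J) = Add(J, Pow(Add(1, 0), Rational(1, 2))) = Add(J, Pow(1, Rational(1, 2))) = Add(J, 1) = Add(1, J))
Mul(Add(Function('f')(-4, 2), Function('c')(4)), 4) = Mul(Add(Add(1, 2), Add(-5, 4)), 4) = Mul(Add(3, -1), 4) = Mul(2, 4) = 8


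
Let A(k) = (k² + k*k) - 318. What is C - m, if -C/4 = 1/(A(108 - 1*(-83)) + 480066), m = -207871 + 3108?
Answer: 56587278863/276355 ≈ 2.0476e+5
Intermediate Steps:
m = -204763
A(k) = -318 + 2*k² (A(k) = (k² + k²) - 318 = 2*k² - 318 = -318 + 2*k²)
C = -2/276355 (C = -4/((-318 + 2*(108 - 1*(-83))²) + 480066) = -4/((-318 + 2*(108 + 83)²) + 480066) = -4/((-318 + 2*191²) + 480066) = -4/((-318 + 2*36481) + 480066) = -4/((-318 + 72962) + 480066) = -4/(72644 + 480066) = -4/552710 = -4*1/552710 = -2/276355 ≈ -7.2371e-6)
C - m = -2/276355 - 1*(-204763) = -2/276355 + 204763 = 56587278863/276355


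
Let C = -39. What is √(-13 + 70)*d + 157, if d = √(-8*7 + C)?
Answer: 157 + 19*I*√15 ≈ 157.0 + 73.587*I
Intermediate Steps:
d = I*√95 (d = √(-8*7 - 39) = √(-56 - 39) = √(-95) = I*√95 ≈ 9.7468*I)
√(-13 + 70)*d + 157 = √(-13 + 70)*(I*√95) + 157 = √57*(I*√95) + 157 = 19*I*√15 + 157 = 157 + 19*I*√15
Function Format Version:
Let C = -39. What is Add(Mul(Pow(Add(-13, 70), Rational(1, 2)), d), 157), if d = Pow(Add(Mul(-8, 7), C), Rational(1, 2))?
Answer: Add(157, Mul(19, I, Pow(15, Rational(1, 2)))) ≈ Add(157.00, Mul(73.587, I))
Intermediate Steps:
d = Mul(I, Pow(95, Rational(1, 2))) (d = Pow(Add(Mul(-8, 7), -39), Rational(1, 2)) = Pow(Add(-56, -39), Rational(1, 2)) = Pow(-95, Rational(1, 2)) = Mul(I, Pow(95, Rational(1, 2))) ≈ Mul(9.7468, I))
Add(Mul(Pow(Add(-13, 70), Rational(1, 2)), d), 157) = Add(Mul(Pow(Add(-13, 70), Rational(1, 2)), Mul(I, Pow(95, Rational(1, 2)))), 157) = Add(Mul(Pow(57, Rational(1, 2)), Mul(I, Pow(95, Rational(1, 2)))), 157) = Add(Mul(19, I, Pow(15, Rational(1, 2))), 157) = Add(157, Mul(19, I, Pow(15, Rational(1, 2))))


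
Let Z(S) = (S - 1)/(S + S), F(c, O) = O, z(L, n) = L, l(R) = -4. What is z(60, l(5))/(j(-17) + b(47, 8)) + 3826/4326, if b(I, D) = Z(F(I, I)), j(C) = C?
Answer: -1153793/419622 ≈ -2.7496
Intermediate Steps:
Z(S) = (-1 + S)/(2*S) (Z(S) = (-1 + S)/((2*S)) = (-1 + S)*(1/(2*S)) = (-1 + S)/(2*S))
b(I, D) = (-1 + I)/(2*I)
z(60, l(5))/(j(-17) + b(47, 8)) + 3826/4326 = 60/(-17 + (½)*(-1 + 47)/47) + 3826/4326 = 60/(-17 + (½)*(1/47)*46) + 3826*(1/4326) = 60/(-17 + 23/47) + 1913/2163 = 60/(-776/47) + 1913/2163 = 60*(-47/776) + 1913/2163 = -705/194 + 1913/2163 = -1153793/419622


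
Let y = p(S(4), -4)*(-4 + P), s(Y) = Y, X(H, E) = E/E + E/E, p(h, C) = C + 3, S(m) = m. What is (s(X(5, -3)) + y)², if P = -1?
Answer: 49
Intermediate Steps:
p(h, C) = 3 + C
X(H, E) = 2 (X(H, E) = 1 + 1 = 2)
y = 5 (y = (3 - 4)*(-4 - 1) = -1*(-5) = 5)
(s(X(5, -3)) + y)² = (2 + 5)² = 7² = 49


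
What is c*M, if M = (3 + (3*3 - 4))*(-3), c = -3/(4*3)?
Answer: 6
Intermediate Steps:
c = -¼ (c = -3/12 = -3*1/12 = -¼ ≈ -0.25000)
M = -24 (M = (3 + (9 - 4))*(-3) = (3 + 5)*(-3) = 8*(-3) = -24)
c*M = -¼*(-24) = 6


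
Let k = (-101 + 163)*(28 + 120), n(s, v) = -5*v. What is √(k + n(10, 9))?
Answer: √9131 ≈ 95.556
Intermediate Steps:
k = 9176 (k = 62*148 = 9176)
√(k + n(10, 9)) = √(9176 - 5*9) = √(9176 - 45) = √9131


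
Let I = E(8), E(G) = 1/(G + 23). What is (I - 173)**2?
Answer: 28751044/961 ≈ 29918.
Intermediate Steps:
E(G) = 1/(23 + G)
I = 1/31 (I = 1/(23 + 8) = 1/31 ≈ 0.032258)
(I - 173)**2 = (1/31 - 173)**2 = (-5362/31)**2 = 28751044/961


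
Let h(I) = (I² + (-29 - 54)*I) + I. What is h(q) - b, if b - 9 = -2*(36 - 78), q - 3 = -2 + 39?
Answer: -1773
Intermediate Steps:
q = 40 (q = 3 + (-2 + 39) = 3 + 37 = 40)
h(I) = I² - 82*I (h(I) = (I² - 83*I) + I = I² - 82*I)
b = 93 (b = 9 - 2*(36 - 78) = 9 - 2*(-42) = 9 + 84 = 93)
h(q) - b = 40*(-82 + 40) - 1*93 = 40*(-42) - 93 = -1680 - 93 = -1773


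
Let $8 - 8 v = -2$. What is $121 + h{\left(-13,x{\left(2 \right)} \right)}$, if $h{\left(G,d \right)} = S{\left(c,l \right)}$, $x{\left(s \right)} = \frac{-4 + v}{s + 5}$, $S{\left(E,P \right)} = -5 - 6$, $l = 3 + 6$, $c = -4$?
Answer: $110$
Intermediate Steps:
$v = \frac{5}{4}$ ($v = 1 - - \frac{1}{4} = 1 + \frac{1}{4} = \frac{5}{4} \approx 1.25$)
$l = 9$
$S{\left(E,P \right)} = -11$ ($S{\left(E,P \right)} = -5 - 6 = -11$)
$x{\left(s \right)} = - \frac{11}{4 \left(5 + s\right)}$ ($x{\left(s \right)} = \frac{-4 + \frac{5}{4}}{s + 5} = - \frac{11}{4 \left(5 + s\right)}$)
$h{\left(G,d \right)} = -11$
$121 + h{\left(-13,x{\left(2 \right)} \right)} = 121 - 11 = 110$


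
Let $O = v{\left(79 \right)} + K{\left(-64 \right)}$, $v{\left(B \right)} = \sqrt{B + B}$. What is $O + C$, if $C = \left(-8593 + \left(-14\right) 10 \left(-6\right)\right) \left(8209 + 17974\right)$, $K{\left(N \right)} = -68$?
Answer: $-202996867 + \sqrt{158} \approx -2.03 \cdot 10^{8}$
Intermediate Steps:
$v{\left(B \right)} = \sqrt{2} \sqrt{B}$ ($v{\left(B \right)} = \sqrt{2 B} = \sqrt{2} \sqrt{B}$)
$O = -68 + \sqrt{158}$ ($O = \sqrt{2} \sqrt{79} - 68 = \sqrt{158} - 68 = -68 + \sqrt{158} \approx -55.43$)
$C = -202996799$ ($C = \left(-8593 - -840\right) 26183 = \left(-8593 + 840\right) 26183 = \left(-7753\right) 26183 = -202996799$)
$O + C = \left(-68 + \sqrt{158}\right) - 202996799 = -202996867 + \sqrt{158}$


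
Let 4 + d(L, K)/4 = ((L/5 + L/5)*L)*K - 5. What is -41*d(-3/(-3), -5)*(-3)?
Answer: -5412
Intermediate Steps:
d(L, K) = -36 + 8*K*L²/5 (d(L, K) = -16 + 4*(((L/5 + L/5)*L)*K - 5) = -16 + 4*(((2*L/5)*L)*K - 5) = -16 + 4*((2*L²/5)*K - 5) = -16 + 4*(2*K*L²/5 - 5) = -16 + 4*(-5 + 2*K*L²/5) = -16 + (-20 + 8*K*L²/5) = -36 + 8*K*L²/5)
-41*d(-3/(-3), -5)*(-3) = -41*(-36 + (8/5)*(-5)*(-3/(-3))²)*(-3) = -41*(-36 + (8/5)*(-5)*(-3*(-⅓))²)*(-3) = -41*(-36 + (8/5)*(-5)*1²)*(-3) = -41*(-36 + (8/5)*(-5)*1)*(-3) = -41*(-36 - 8)*(-3) = -41*(-44)*(-3) = 1804*(-3) = -5412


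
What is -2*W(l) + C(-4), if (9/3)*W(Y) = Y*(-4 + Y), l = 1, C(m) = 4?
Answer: 6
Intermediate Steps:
W(Y) = Y*(-4 + Y)/3 (W(Y) = (Y*(-4 + Y))/3 = Y*(-4 + Y)/3)
-2*W(l) + C(-4) = -2*(-4 + 1)/3 + 4 = -2*(-3)/3 + 4 = -2*(-1) + 4 = 2 + 4 = 6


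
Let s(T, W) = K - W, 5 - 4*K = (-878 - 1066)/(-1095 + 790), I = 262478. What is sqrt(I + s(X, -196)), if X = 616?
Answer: sqrt(97740867605)/610 ≈ 512.52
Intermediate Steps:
K = -419/1220 (K = 5/4 - (-878 - 1066)/(4*(-1095 + 790)) = 5/4 - (-486)/(-305) = 5/4 - (-486)*(-1)/305 = 5/4 - 1/4*1944/305 = 5/4 - 486/305 = -419/1220 ≈ -0.34344)
s(T, W) = -419/1220 - W
sqrt(I + s(X, -196)) = sqrt(262478 + (-419/1220 - 1*(-196))) = sqrt(262478 + (-419/1220 + 196)) = sqrt(262478 + 238701/1220) = sqrt(320461861/1220) = sqrt(97740867605)/610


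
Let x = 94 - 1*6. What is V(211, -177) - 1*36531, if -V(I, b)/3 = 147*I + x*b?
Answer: -82854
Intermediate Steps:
x = 88 (x = 94 - 6 = 88)
V(I, b) = -441*I - 264*b (V(I, b) = -3*(147*I + 88*b) = -3*(88*b + 147*I) = -441*I - 264*b)
V(211, -177) - 1*36531 = (-441*211 - 264*(-177)) - 1*36531 = (-93051 + 46728) - 36531 = -46323 - 36531 = -82854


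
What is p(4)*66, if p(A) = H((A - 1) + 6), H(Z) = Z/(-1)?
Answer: -594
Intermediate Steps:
H(Z) = -Z (H(Z) = Z*(-1) = -Z)
p(A) = -5 - A (p(A) = -((A - 1) + 6) = -((-1 + A) + 6) = -(5 + A) = -5 - A)
p(4)*66 = (-5 - 1*4)*66 = (-5 - 4)*66 = -9*66 = -594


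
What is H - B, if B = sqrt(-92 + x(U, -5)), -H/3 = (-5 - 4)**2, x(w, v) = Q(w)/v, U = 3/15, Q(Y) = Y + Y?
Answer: -243 - I*sqrt(2302)/5 ≈ -243.0 - 9.5958*I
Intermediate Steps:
Q(Y) = 2*Y
U = 1/5 (U = 3*(1/15) = 1/5 ≈ 0.20000)
x(w, v) = 2*w/v (x(w, v) = (2*w)/v = 2*w/v)
H = -243 (H = -3*(-5 - 4)**2 = -3*(-9)**2 = -3*81 = -243)
B = I*sqrt(2302)/5 (B = sqrt(-92 + 2*(1/5)/(-5)) = sqrt(-92 + 2*(1/5)*(-1/5)) = sqrt(-92 - 2/25) = sqrt(-2302/25) = I*sqrt(2302)/5 ≈ 9.5958*I)
H - B = -243 - I*sqrt(2302)/5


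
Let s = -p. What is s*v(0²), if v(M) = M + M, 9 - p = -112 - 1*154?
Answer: 0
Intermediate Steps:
p = 275 (p = 9 - (-112 - 1*154) = 9 - (-112 - 154) = 9 - 1*(-266) = 9 + 266 = 275)
s = -275 (s = -1*275 = -275)
v(M) = 2*M
s*v(0²) = -550*0² = -550*0 = -275*0 = 0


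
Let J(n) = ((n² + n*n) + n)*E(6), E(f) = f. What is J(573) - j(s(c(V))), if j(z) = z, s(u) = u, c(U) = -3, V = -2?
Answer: 3943389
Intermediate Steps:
J(n) = 6*n + 12*n² (J(n) = ((n² + n*n) + n)*6 = ((n² + n²) + n)*6 = (2*n² + n)*6 = (n + 2*n²)*6 = 6*n + 12*n²)
J(573) - j(s(c(V))) = 6*573*(1 + 2*573) - 1*(-3) = 6*573*(1 + 1146) + 3 = 6*573*1147 + 3 = 3943386 + 3 = 3943389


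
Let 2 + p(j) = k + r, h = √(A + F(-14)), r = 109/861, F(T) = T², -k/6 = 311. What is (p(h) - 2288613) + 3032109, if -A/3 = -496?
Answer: 638541817/861 ≈ 7.4163e+5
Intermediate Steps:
A = 1488 (A = -3*(-496) = 1488)
k = -1866 (k = -6*311 = -1866)
r = 109/861 (r = 109*(1/861) = 109/861 ≈ 0.12660)
h = 2*√421 (h = √(1488 + (-14)²) = √(1488 + 196) = √1684 = 2*√421 ≈ 41.037)
p(j) = -1608239/861 (p(j) = -2 + (-1866 + 109/861) = -2 - 1606517/861 = -1608239/861)
(p(h) - 2288613) + 3032109 = (-1608239/861 - 2288613) + 3032109 = -1972104032/861 + 3032109 = 638541817/861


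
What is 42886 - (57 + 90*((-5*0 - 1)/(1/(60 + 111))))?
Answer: 58219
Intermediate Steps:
42886 - (57 + 90*((-5*0 - 1)/(1/(60 + 111)))) = 42886 - (57 + 90*((0 - 1)/(1/171))) = 42886 - (57 + 90*(-1/1/171)) = 42886 - (57 + 90*(-1*171)) = 42886 - (57 + 90*(-171)) = 42886 - (57 - 15390) = 42886 - 1*(-15333) = 42886 + 15333 = 58219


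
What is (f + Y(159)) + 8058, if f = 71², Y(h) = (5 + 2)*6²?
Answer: 13351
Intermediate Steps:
Y(h) = 252 (Y(h) = 7*36 = 252)
f = 5041
(f + Y(159)) + 8058 = (5041 + 252) + 8058 = 5293 + 8058 = 13351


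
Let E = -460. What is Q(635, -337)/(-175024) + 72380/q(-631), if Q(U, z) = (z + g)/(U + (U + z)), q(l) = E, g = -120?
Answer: -590973251137/3755840016 ≈ -157.35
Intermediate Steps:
q(l) = -460
Q(U, z) = (-120 + z)/(z + 2*U) (Q(U, z) = (z - 120)/(U + (U + z)) = (-120 + z)/(z + 2*U))
Q(635, -337)/(-175024) + 72380/q(-631) = ((-120 - 337)/(-337 + 2*635))/(-175024) + 72380/(-460) = (-457/(-337 + 1270))*(-1/175024) + 72380*(-1/460) = (-457/933)*(-1/175024) - 3619/23 = ((1/933)*(-457))*(-1/175024) - 3619/23 = -457/933*(-1/175024) - 3619/23 = 457/163297392 - 3619/23 = -590973251137/3755840016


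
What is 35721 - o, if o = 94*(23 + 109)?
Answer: 23313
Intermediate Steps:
o = 12408 (o = 94*132 = 12408)
35721 - o = 35721 - 1*12408 = 35721 - 12408 = 23313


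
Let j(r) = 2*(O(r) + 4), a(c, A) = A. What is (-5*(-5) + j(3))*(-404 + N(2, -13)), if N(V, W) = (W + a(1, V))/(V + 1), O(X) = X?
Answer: -15899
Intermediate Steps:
j(r) = 8 + 2*r (j(r) = 2*(r + 4) = 2*(4 + r) = 8 + 2*r)
N(V, W) = (V + W)/(1 + V) (N(V, W) = (W + V)/(V + 1) = (V + W)/(1 + V))
(-5*(-5) + j(3))*(-404 + N(2, -13)) = (-5*(-5) + (8 + 2*3))*(-404 + (2 - 13)/(1 + 2)) = (25 + (8 + 6))*(-404 - 11/3) = (25 + 14)*(-404 + (1/3)*(-11)) = 39*(-404 - 11/3) = 39*(-1223/3) = -15899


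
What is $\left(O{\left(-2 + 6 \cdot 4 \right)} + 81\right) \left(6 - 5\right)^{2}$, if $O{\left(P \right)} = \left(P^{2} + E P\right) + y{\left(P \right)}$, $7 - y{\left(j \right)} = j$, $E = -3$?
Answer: $484$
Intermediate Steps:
$y{\left(j \right)} = 7 - j$
$O{\left(P \right)} = 7 + P^{2} - 4 P$ ($O{\left(P \right)} = \left(P^{2} - 3 P\right) - \left(-7 + P\right) = 7 + P^{2} - 4 P$)
$\left(O{\left(-2 + 6 \cdot 4 \right)} + 81\right) \left(6 - 5\right)^{2} = \left(\left(7 + \left(-2 + 6 \cdot 4\right)^{2} - 4 \left(-2 + 6 \cdot 4\right)\right) + 81\right) \left(6 - 5\right)^{2} = \left(\left(7 + \left(-2 + 24\right)^{2} - 4 \left(-2 + 24\right)\right) + 81\right) 1^{2} = \left(\left(7 + 22^{2} - 88\right) + 81\right) 1 = \left(\left(7 + 484 - 88\right) + 81\right) 1 = \left(403 + 81\right) 1 = 484 \cdot 1 = 484$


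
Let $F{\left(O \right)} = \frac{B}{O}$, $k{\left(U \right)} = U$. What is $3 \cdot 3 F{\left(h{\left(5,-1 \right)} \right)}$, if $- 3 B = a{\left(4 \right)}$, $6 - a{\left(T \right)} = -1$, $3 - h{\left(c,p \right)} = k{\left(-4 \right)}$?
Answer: $-3$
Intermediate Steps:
$h{\left(c,p \right)} = 7$ ($h{\left(c,p \right)} = 3 - -4 = 3 + 4 = 7$)
$a{\left(T \right)} = 7$ ($a{\left(T \right)} = 6 - -1 = 6 + 1 = 7$)
$B = - \frac{7}{3}$ ($B = \left(- \frac{1}{3}\right) 7 = - \frac{7}{3} \approx -2.3333$)
$F{\left(O \right)} = - \frac{7}{3 O}$
$3 \cdot 3 F{\left(h{\left(5,-1 \right)} \right)} = 3 \cdot 3 \left(- \frac{7}{3 \cdot 7}\right) = 9 \left(\left(- \frac{7}{3}\right) \frac{1}{7}\right) = 9 \left(- \frac{1}{3}\right) = -3$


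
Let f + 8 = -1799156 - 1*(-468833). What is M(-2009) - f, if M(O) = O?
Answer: 1328322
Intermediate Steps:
f = -1330331 (f = -8 + (-1799156 - 1*(-468833)) = -8 + (-1799156 + 468833) = -8 - 1330323 = -1330331)
M(-2009) - f = -2009 - 1*(-1330331) = -2009 + 1330331 = 1328322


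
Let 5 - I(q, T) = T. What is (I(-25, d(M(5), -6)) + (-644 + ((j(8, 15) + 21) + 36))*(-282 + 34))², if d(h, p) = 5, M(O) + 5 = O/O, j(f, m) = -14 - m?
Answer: 23338061824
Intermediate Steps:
M(O) = -4 (M(O) = -5 + O/O = -5 + 1 = -4)
I(q, T) = 5 - T
(I(-25, d(M(5), -6)) + (-644 + ((j(8, 15) + 21) + 36))*(-282 + 34))² = ((5 - 1*5) + (-644 + (((-14 - 1*15) + 21) + 36))*(-282 + 34))² = ((5 - 5) + (-644 + (((-14 - 15) + 21) + 36))*(-248))² = (0 + (-644 + ((-29 + 21) + 36))*(-248))² = (0 + (-644 + (-8 + 36))*(-248))² = (0 + (-644 + 28)*(-248))² = (0 - 616*(-248))² = (0 + 152768)² = 152768² = 23338061824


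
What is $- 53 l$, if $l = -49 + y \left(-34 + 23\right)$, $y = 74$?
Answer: $45739$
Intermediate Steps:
$l = -863$ ($l = -49 + 74 \left(-34 + 23\right) = -49 + 74 \left(-11\right) = -49 - 814 = -863$)
$- 53 l = \left(-53\right) \left(-863\right) = 45739$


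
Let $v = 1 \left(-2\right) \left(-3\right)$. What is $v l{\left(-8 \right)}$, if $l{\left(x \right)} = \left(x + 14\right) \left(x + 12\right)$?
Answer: $144$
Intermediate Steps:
$l{\left(x \right)} = \left(12 + x\right) \left(14 + x\right)$ ($l{\left(x \right)} = \left(14 + x\right) \left(12 + x\right) = \left(12 + x\right) \left(14 + x\right)$)
$v = 6$ ($v = \left(-2\right) \left(-3\right) = 6$)
$v l{\left(-8 \right)} = 6 \left(168 + \left(-8\right)^{2} + 26 \left(-8\right)\right) = 6 \left(168 + 64 - 208\right) = 6 \cdot 24 = 144$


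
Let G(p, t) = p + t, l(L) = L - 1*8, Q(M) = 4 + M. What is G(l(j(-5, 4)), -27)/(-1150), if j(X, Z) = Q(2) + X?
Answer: 17/575 ≈ 0.029565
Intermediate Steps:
j(X, Z) = 6 + X (j(X, Z) = (4 + 2) + X = 6 + X)
l(L) = -8 + L (l(L) = L - 8 = -8 + L)
G(l(j(-5, 4)), -27)/(-1150) = ((-8 + (6 - 5)) - 27)/(-1150) = ((-8 + 1) - 27)*(-1/1150) = (-7 - 27)*(-1/1150) = -34*(-1/1150) = 17/575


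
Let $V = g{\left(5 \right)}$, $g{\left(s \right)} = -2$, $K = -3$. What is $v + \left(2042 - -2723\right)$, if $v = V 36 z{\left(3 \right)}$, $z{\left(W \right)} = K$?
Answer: $4981$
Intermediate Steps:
$z{\left(W \right)} = -3$
$V = -2$
$v = 216$ ($v = \left(-2\right) 36 \left(-3\right) = \left(-72\right) \left(-3\right) = 216$)
$v + \left(2042 - -2723\right) = 216 + \left(2042 - -2723\right) = 216 + \left(2042 + 2723\right) = 216 + 4765 = 4981$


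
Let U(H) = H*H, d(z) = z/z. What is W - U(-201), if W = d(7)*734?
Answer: -39667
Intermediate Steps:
d(z) = 1
U(H) = H**2
W = 734 (W = 1*734 = 734)
W - U(-201) = 734 - 1*(-201)**2 = 734 - 1*40401 = 734 - 40401 = -39667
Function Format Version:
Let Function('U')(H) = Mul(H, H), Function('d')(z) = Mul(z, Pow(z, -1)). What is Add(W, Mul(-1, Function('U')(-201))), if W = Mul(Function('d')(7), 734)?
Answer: -39667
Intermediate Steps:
Function('d')(z) = 1
Function('U')(H) = Pow(H, 2)
W = 734 (W = Mul(1, 734) = 734)
Add(W, Mul(-1, Function('U')(-201))) = Add(734, Mul(-1, Pow(-201, 2))) = Add(734, Mul(-1, 40401)) = Add(734, -40401) = -39667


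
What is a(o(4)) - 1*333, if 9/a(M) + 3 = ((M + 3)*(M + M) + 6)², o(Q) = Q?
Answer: -1279044/3841 ≈ -333.00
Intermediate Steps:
a(M) = 9/(-3 + (6 + 2*M*(3 + M))²) (a(M) = 9/(-3 + ((M + 3)*(M + M) + 6)²) = 9/(-3 + ((3 + M)*(2*M) + 6)²) = 9/(-3 + (2*M*(3 + M) + 6)²) = 9/(-3 + (6 + 2*M*(3 + M))²))
a(o(4)) - 1*333 = 9/(-3 + 4*(3 + 4² + 3*4)²) - 1*333 = 9/(-3 + 4*(3 + 16 + 12)²) - 333 = 9/(-3 + 4*31²) - 333 = 9/(-3 + 4*961) - 333 = 9/(-3 + 3844) - 333 = 9/3841 - 333 = -1279044/3841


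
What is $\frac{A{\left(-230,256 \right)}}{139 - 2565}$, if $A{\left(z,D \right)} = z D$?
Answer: $\frac{29440}{1213} \approx 24.27$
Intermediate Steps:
$A{\left(z,D \right)} = D z$
$\frac{A{\left(-230,256 \right)}}{139 - 2565} = \frac{256 \left(-230\right)}{139 - 2565} = - \frac{58880}{139 - 2565} = - \frac{58880}{-2426} = \left(-58880\right) \left(- \frac{1}{2426}\right) = \frac{29440}{1213}$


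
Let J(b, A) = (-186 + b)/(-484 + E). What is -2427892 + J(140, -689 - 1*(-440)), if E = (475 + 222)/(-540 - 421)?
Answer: -1130963035126/465821 ≈ -2.4279e+6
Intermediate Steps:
E = -697/961 (E = 697/(-961) = 697*(-1/961) = -697/961 ≈ -0.72529)
J(b, A) = 178746/465821 - 961*b/465821 (J(b, A) = (-186 + b)/(-484 - 697/961) = (-186 + b)/(-465821/961) = (-186 + b)*(-961/465821) = 178746/465821 - 961*b/465821)
-2427892 + J(140, -689 - 1*(-440)) = -2427892 + (178746/465821 - 961/465821*140) = -2427892 + (178746/465821 - 134540/465821) = -2427892 + 44206/465821 = -1130963035126/465821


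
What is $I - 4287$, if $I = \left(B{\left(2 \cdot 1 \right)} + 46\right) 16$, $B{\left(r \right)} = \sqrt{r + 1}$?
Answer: $-3551 + 16 \sqrt{3} \approx -3523.3$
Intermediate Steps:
$B{\left(r \right)} = \sqrt{1 + r}$
$I = 736 + 16 \sqrt{3}$ ($I = \left(\sqrt{1 + 2 \cdot 1} + 46\right) 16 = \left(\sqrt{1 + 2} + 46\right) 16 = \left(\sqrt{3} + 46\right) 16 = \left(46 + \sqrt{3}\right) 16 = 736 + 16 \sqrt{3} \approx 763.71$)
$I - 4287 = \left(736 + 16 \sqrt{3}\right) - 4287 = -3551 + 16 \sqrt{3}$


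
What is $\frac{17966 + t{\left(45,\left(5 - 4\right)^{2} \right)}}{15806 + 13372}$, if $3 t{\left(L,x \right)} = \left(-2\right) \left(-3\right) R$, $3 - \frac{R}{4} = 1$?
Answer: $\frac{999}{1621} \approx 0.61629$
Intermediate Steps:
$R = 8$ ($R = 12 - 4 = 8$)
$t{\left(L,x \right)} = 16$ ($t{\left(L,x \right)} = \frac{\left(-2\right) \left(-3\right) 8}{3} = \frac{6 \cdot 8}{3} = \frac{1}{3} \cdot 48 = 16$)
$\frac{17966 + t{\left(45,\left(5 - 4\right)^{2} \right)}}{15806 + 13372} = \frac{17966 + 16}{15806 + 13372} = \frac{17982}{29178} = 17982 \cdot \frac{1}{29178} = \frac{999}{1621}$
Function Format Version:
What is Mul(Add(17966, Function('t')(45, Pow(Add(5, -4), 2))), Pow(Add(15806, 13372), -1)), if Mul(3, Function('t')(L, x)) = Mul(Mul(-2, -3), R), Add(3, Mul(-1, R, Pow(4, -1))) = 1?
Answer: Rational(999, 1621) ≈ 0.61629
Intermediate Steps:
R = 8 (R = Add(12, Mul(-4, 1)) = Add(12, -4) = 8)
Function('t')(L, x) = 16 (Function('t')(L, x) = Mul(Rational(1, 3), Mul(Mul(-2, -3), 8)) = Mul(Rational(1, 3), Mul(6, 8)) = Mul(Rational(1, 3), 48) = 16)
Mul(Add(17966, Function('t')(45, Pow(Add(5, -4), 2))), Pow(Add(15806, 13372), -1)) = Mul(Add(17966, 16), Pow(Add(15806, 13372), -1)) = Mul(17982, Pow(29178, -1)) = Mul(17982, Rational(1, 29178)) = Rational(999, 1621)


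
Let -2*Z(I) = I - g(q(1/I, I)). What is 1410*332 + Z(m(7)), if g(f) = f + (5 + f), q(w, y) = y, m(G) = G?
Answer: 468126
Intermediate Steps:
g(f) = 5 + 2*f
Z(I) = 5/2 + I/2 (Z(I) = -(I - (5 + 2*I))/2 = -(I + (-5 - 2*I))/2 = -(-5 - I)/2 = 5/2 + I/2)
1410*332 + Z(m(7)) = 1410*332 + (5/2 + (1/2)*7) = 468120 + (5/2 + 7/2) = 468120 + 6 = 468126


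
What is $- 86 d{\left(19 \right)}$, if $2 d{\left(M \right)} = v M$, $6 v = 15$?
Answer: $- \frac{4085}{2} \approx -2042.5$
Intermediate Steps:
$v = \frac{5}{2}$ ($v = \frac{1}{6} \cdot 15 = \frac{5}{2} \approx 2.5$)
$d{\left(M \right)} = \frac{5 M}{4}$ ($d{\left(M \right)} = \frac{\frac{5}{2} M}{2} = \frac{5 M}{4}$)
$- 86 d{\left(19 \right)} = - 86 \cdot \frac{5}{4} \cdot 19 = \left(-86\right) \frac{95}{4} = - \frac{4085}{2}$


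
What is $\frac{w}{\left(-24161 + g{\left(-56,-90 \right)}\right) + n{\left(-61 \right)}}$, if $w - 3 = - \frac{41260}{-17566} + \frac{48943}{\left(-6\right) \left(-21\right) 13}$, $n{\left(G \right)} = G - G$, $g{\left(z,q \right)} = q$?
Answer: $- \frac{506817971}{348888321054} \approx -0.0014527$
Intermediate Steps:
$n{\left(G \right)} = 0$
$w = \frac{506817971}{14386554}$ ($w = 3 + \left(- \frac{41260}{-17566} + \frac{48943}{\left(-6\right) \left(-21\right) 13}\right) = 3 - \left(- \frac{20630}{8783} - \frac{48943}{126 \cdot 13}\right) = 3 + \left(\frac{20630}{8783} + \frac{48943}{1638}\right) = 3 + \frac{463658309}{14386554} = \frac{506817971}{14386554} \approx 35.229$)
$\frac{w}{\left(-24161 + g{\left(-56,-90 \right)}\right) + n{\left(-61 \right)}} = \frac{506817971}{14386554 \left(\left(-24161 - 90\right) + 0\right)} = \frac{506817971}{14386554 \left(-24251 + 0\right)} = \frac{506817971}{14386554 \left(-24251\right)} = \frac{506817971}{14386554} \left(- \frac{1}{24251}\right) = - \frac{506817971}{348888321054}$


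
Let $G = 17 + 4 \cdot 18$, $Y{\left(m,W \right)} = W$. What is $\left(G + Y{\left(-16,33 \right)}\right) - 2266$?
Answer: $-2144$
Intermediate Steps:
$G = 89$ ($G = 17 + 72 = 89$)
$\left(G + Y{\left(-16,33 \right)}\right) - 2266 = \left(89 + 33\right) - 2266 = 122 - 2266 = -2144$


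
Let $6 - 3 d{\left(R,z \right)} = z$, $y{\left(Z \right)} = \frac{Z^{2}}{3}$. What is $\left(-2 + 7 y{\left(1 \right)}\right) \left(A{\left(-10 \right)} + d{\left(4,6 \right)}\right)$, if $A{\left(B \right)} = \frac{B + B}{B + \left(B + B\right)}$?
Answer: $\frac{2}{9} \approx 0.22222$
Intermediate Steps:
$y{\left(Z \right)} = \frac{Z^{2}}{3}$
$d{\left(R,z \right)} = 2 - \frac{z}{3}$
$A{\left(B \right)} = \frac{2}{3}$ ($A{\left(B \right)} = \frac{2 B}{B + 2 B} = \frac{2 B}{3 B} = 2 B \frac{1}{3 B} = \frac{2}{3}$)
$\left(-2 + 7 y{\left(1 \right)}\right) \left(A{\left(-10 \right)} + d{\left(4,6 \right)}\right) = \left(-2 + 7 \frac{1^{2}}{3}\right) \left(\frac{2}{3} + \left(2 - 2\right)\right) = \left(-2 + 7 \cdot \frac{1}{3} \cdot 1\right) \left(\frac{2}{3} + \left(2 - 2\right)\right) = \left(-2 + 7 \cdot \frac{1}{3}\right) \left(\frac{2}{3} + 0\right) = \left(-2 + \frac{7}{3}\right) \frac{2}{3} = \frac{1}{3} \cdot \frac{2}{3} = \frac{2}{9}$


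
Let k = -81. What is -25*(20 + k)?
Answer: 1525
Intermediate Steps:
-25*(20 + k) = -25*(20 - 81) = -25*(-61) = 1525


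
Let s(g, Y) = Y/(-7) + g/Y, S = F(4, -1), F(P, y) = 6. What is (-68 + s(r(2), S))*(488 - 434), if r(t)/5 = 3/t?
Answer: -51111/14 ≈ -3650.8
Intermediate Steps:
S = 6
r(t) = 15/t (r(t) = 5*(3/t) = 15/t)
s(g, Y) = -Y/7 + g/Y (s(g, Y) = Y*(-⅐) + g/Y = -Y/7 + g/Y)
(-68 + s(r(2), S))*(488 - 434) = (-68 + (-⅐*6 + (15/2)/6))*(488 - 434) = (-68 + (-6/7 + (15*(½))*(⅙)))*54 = (-68 + (-6/7 + (15/2)*(⅙)))*54 = (-68 + (-6/7 + 5/4))*54 = (-68 + 11/28)*54 = -1893/28*54 = -51111/14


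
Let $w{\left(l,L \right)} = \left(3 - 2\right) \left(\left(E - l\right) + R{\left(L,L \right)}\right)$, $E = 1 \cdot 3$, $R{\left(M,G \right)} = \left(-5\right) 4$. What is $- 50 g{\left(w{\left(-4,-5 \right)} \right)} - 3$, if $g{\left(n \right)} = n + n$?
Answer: $1297$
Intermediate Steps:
$R{\left(M,G \right)} = -20$
$E = 3$
$w{\left(l,L \right)} = -17 - l$ ($w{\left(l,L \right)} = \left(3 - 2\right) \left(\left(3 - l\right) - 20\right) = 1 \left(-17 - l\right) = -17 - l$)
$g{\left(n \right)} = 2 n$
$- 50 g{\left(w{\left(-4,-5 \right)} \right)} - 3 = - 50 \cdot 2 \left(-17 - -4\right) - 3 = - 50 \cdot 2 \left(-17 + 4\right) - 3 = - 50 \cdot 2 \left(-13\right) - 3 = \left(-50\right) \left(-26\right) - 3 = 1300 - 3 = 1297$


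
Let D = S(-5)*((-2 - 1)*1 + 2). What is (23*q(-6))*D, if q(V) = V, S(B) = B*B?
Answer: 3450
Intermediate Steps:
S(B) = B**2
D = -25 (D = (-5)**2*((-2 - 1)*1 + 2) = 25*(-3*1 + 2) = 25*(-3 + 2) = 25*(-1) = -25)
(23*q(-6))*D = (23*(-6))*(-25) = -138*(-25) = 3450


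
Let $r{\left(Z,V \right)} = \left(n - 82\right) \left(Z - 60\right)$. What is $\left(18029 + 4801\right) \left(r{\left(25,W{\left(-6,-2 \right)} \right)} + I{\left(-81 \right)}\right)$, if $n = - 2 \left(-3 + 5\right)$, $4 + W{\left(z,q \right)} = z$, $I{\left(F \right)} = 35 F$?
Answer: $3995250$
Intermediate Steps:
$W{\left(z,q \right)} = -4 + z$
$n = -4$ ($n = \left(-2\right) 2 = -4$)
$r{\left(Z,V \right)} = 5160 - 86 Z$ ($r{\left(Z,V \right)} = \left(-4 - 82\right) \left(Z - 60\right) = - 86 \left(-60 + Z\right) = 5160 - 86 Z$)
$\left(18029 + 4801\right) \left(r{\left(25,W{\left(-6,-2 \right)} \right)} + I{\left(-81 \right)}\right) = \left(18029 + 4801\right) \left(\left(5160 - 2150\right) + 35 \left(-81\right)\right) = 22830 \left(\left(5160 - 2150\right) - 2835\right) = 22830 \left(3010 - 2835\right) = 22830 \cdot 175 = 3995250$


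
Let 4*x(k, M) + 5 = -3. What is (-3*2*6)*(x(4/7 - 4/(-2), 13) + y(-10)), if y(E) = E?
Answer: 432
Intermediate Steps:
x(k, M) = -2 (x(k, M) = -5/4 + (1/4)*(-3) = -5/4 - 3/4 = -2)
(-3*2*6)*(x(4/7 - 4/(-2), 13) + y(-10)) = (-3*2*6)*(-2 - 10) = -6*6*(-12) = -36*(-12) = 432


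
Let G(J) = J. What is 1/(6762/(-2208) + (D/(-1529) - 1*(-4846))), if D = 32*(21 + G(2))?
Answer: 24464/118465847 ≈ 0.00020651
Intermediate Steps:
D = 736 (D = 32*(21 + 2) = 32*23 = 736)
1/(6762/(-2208) + (D/(-1529) - 1*(-4846))) = 1/(6762/(-2208) + (736/(-1529) - 1*(-4846))) = 1/(6762*(-1/2208) + (736*(-1/1529) + 4846)) = 1/(-49/16 + (-736/1529 + 4846)) = 1/(-49/16 + 7408798/1529) = 1/(118465847/24464) = 24464/118465847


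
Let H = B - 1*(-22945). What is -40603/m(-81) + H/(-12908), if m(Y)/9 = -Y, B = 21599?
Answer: -139144025/2352483 ≈ -59.148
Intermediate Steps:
m(Y) = -9*Y (m(Y) = 9*(-Y) = -9*Y)
H = 44544 (H = 21599 - 1*(-22945) = 21599 + 22945 = 44544)
-40603/m(-81) + H/(-12908) = -40603/((-9*(-81))) + 44544/(-12908) = -40603/729 + 44544*(-1/12908) = -40603*1/729 - 11136/3227 = -40603/729 - 11136/3227 = -139144025/2352483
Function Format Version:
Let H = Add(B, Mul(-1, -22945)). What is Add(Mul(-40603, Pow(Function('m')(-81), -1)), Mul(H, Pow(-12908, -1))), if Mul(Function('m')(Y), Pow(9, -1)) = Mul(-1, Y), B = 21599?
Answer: Rational(-139144025, 2352483) ≈ -59.148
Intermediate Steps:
Function('m')(Y) = Mul(-9, Y) (Function('m')(Y) = Mul(9, Mul(-1, Y)) = Mul(-9, Y))
H = 44544 (H = Add(21599, Mul(-1, -22945)) = Add(21599, 22945) = 44544)
Add(Mul(-40603, Pow(Function('m')(-81), -1)), Mul(H, Pow(-12908, -1))) = Add(Mul(-40603, Pow(Mul(-9, -81), -1)), Mul(44544, Pow(-12908, -1))) = Add(Mul(-40603, Pow(729, -1)), Mul(44544, Rational(-1, 12908))) = Add(Mul(-40603, Rational(1, 729)), Rational(-11136, 3227)) = Add(Rational(-40603, 729), Rational(-11136, 3227)) = Rational(-139144025, 2352483)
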